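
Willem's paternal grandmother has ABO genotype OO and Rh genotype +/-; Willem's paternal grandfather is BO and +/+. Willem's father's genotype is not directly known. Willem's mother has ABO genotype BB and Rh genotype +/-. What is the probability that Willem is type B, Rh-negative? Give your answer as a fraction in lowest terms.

1/8

Willem's father's ABO genotype from OO × BO: 1/2 BO, 1/2 OO.
Crossing each possibility with the mother BB and summing P(type B): 1/2·1 + 1/2·1 = 1.
Similarly for Rh via the father's Rh distribution: P(Rh-) = 1/8.
Independent loci: 1 × 1/8 = 1/8.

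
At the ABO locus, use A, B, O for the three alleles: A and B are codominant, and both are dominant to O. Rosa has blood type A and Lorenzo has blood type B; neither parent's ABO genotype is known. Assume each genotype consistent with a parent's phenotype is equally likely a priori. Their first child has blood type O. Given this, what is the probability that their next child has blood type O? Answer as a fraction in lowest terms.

1/4

Possible genotypes: Rosa ∈ {AA, AO}; Lorenzo ∈ {BB, BO}.
Weight each parental genotype pair by prior × P(type-O child):
  AO × BO: posterior weight 1; P(next child type O) = 1/4.
Weighted sum = 1/4.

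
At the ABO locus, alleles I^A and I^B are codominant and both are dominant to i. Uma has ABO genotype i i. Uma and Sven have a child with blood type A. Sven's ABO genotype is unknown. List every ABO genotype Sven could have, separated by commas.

I^A I^A, I^A I^B, I^A i

For each candidate genotype of Sven, check whether crossing it with i i can produce every observed child phenotype.
  I^A I^A → possible child types {A} ✓
  I^A I^B → possible child types {A, B} ✓
  I^A i → possible child types {O, A} ✓
  I^B I^B → possible child types {B} ✗
  I^B i → possible child types {O, B} ✗
  i i → possible child types {O} ✗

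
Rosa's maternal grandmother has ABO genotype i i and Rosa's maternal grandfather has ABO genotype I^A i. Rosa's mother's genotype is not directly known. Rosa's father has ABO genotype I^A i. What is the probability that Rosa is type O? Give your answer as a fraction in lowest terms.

Rosa's mother's ABO genotype from i i × I^A i: 1/2 I^A i, 1/2 i i.
Crossing each possibility with the father I^A i and summing P(type O): 1/2·1/4 + 1/2·1/2 = 3/8.

3/8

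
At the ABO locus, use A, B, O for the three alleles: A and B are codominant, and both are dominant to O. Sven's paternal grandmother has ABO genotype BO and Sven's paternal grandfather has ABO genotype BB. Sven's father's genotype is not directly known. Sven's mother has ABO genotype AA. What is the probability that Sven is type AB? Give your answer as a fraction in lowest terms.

3/4

Sven's father's ABO genotype from BO × BB: 1/2 BB, 1/2 BO.
Crossing each possibility with the mother AA and summing P(type AB): 1/2·1 + 1/2·1/2 = 3/4.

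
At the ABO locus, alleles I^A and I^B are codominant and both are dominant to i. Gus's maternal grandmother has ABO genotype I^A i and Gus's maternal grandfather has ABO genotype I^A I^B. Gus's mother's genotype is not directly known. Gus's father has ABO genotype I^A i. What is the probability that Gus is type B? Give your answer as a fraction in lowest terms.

1/8

Gus's mother's ABO genotype from I^A i × I^A I^B: 1/4 I^A I^A, 1/4 I^A I^B, 1/4 I^A i, 1/4 I^B i.
Crossing each possibility with the father I^A i and summing P(type B): 1/4·0 + 1/4·1/4 + 1/4·0 + 1/4·1/4 = 1/8.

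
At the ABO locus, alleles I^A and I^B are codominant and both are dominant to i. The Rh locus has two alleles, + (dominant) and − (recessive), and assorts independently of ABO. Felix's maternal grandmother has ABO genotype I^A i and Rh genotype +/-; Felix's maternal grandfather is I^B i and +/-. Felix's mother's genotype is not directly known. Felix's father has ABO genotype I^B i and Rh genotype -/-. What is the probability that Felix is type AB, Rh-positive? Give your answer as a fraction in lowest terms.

1/16

Felix's mother's ABO genotype from I^A i × I^B i: 1/4 I^A I^B, 1/4 I^A i, 1/4 I^B i, 1/4 i i.
Crossing each possibility with the father I^B i and summing P(type AB): 1/4·1/4 + 1/4·1/4 + 1/4·0 + 1/4·0 = 1/8.
Similarly for Rh via the mother's Rh distribution: P(Rh+) = 1/2.
Independent loci: 1/8 × 1/2 = 1/16.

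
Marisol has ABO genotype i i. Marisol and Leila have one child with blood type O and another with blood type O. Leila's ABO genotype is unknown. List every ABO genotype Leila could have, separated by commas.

For each candidate genotype of Leila, check whether crossing it with i i can produce every observed child phenotype.
  I^A I^A → possible child types {A} ✗
  I^A I^B → possible child types {A, B} ✗
  I^A i → possible child types {O, A} ✓
  I^B I^B → possible child types {B} ✗
  I^B i → possible child types {O, B} ✓
  i i → possible child types {O} ✓

I^A i, I^B i, i i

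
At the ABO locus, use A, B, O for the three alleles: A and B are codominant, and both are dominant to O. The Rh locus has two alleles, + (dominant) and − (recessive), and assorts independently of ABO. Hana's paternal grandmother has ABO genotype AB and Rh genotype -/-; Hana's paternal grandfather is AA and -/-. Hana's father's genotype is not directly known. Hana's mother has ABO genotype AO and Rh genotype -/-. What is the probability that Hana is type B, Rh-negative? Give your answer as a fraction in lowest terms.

1/8

Hana's father's ABO genotype from AB × AA: 1/2 AA, 1/2 AB.
Crossing each possibility with the mother AO and summing P(type B): 1/2·0 + 1/2·1/4 = 1/8.
Similarly for Rh via the father's Rh distribution: P(Rh-) = 1.
Independent loci: 1/8 × 1 = 1/8.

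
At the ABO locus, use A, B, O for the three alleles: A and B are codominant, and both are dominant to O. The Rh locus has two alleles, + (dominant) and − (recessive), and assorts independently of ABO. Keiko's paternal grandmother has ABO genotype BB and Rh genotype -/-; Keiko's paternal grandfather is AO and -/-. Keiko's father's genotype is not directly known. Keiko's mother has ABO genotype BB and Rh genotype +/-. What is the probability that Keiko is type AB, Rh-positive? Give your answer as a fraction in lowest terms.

1/8

Keiko's father's ABO genotype from BB × AO: 1/2 AB, 1/2 BO.
Crossing each possibility with the mother BB and summing P(type AB): 1/2·1/2 + 1/2·0 = 1/4.
Similarly for Rh via the father's Rh distribution: P(Rh+) = 1/2.
Independent loci: 1/4 × 1/2 = 1/8.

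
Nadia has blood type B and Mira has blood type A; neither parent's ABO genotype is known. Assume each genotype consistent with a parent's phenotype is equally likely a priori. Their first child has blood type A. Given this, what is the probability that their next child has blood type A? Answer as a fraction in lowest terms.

5/12

Possible genotypes: Nadia ∈ {BB, BO}; Mira ∈ {AA, AO}.
Weight each parental genotype pair by prior × P(type-A child):
  BO × AA: posterior weight 2/3; P(next child type A) = 1/2.
  BO × AO: posterior weight 1/3; P(next child type A) = 1/4.
Weighted sum = 5/12.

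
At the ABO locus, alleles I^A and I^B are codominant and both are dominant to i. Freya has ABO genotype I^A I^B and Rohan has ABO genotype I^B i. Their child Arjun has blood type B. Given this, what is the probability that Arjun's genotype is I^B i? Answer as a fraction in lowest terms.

1/2

Cross I^A I^B × I^B i → 1/4 I^A I^B, 1/4 I^A i, 1/4 I^B I^B, 1/4 I^B i.
Type-B genotypes among offspring: I^B I^B (1/4), I^B i (1/4); total 1/2.
P(I^B i | type B) = (1/4) / (1/2) = 1/2.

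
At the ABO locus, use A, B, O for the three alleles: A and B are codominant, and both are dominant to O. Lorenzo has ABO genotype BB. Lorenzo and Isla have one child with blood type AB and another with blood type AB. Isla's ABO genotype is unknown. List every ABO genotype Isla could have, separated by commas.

AA, AB, AO

For each candidate genotype of Isla, check whether crossing it with BB can produce every observed child phenotype.
  AA → possible child types {AB} ✓
  AB → possible child types {B, AB} ✓
  AO → possible child types {B, AB} ✓
  BB → possible child types {B} ✗
  BO → possible child types {B} ✗
  OO → possible child types {B} ✗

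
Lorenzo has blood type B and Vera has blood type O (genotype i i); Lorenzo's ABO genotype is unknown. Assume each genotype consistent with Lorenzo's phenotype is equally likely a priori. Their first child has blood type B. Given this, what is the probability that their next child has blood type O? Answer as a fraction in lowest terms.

Possible genotypes: Lorenzo ∈ {I^B I^B, I^B i}; Vera ∈ {i i}.
Weight each parental genotype pair by prior × P(type-B child):
  I^B I^B × i i: posterior weight 2/3; P(next child type O) = 0.
  I^B i × i i: posterior weight 1/3; P(next child type O) = 1/2.
Weighted sum = 1/6.

1/6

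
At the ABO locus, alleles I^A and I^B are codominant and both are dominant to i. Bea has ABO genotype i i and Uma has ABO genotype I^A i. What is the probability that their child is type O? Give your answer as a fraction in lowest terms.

1/2

ABO cross i i × I^A i → offspring phenotypes: 1/2 O, 1/2 A.
So P(type O) = 1/2.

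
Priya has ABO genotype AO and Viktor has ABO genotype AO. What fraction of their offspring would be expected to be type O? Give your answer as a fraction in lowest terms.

ABO cross AO × AO → offspring phenotypes: 1/4 O, 3/4 A.
So P(type O) = 1/4.

1/4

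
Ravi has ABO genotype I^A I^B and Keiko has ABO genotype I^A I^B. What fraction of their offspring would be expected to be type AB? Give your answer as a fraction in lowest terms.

1/2

ABO cross I^A I^B × I^A I^B → offspring phenotypes: 1/4 A, 1/4 B, 1/2 AB.
So P(type AB) = 1/2.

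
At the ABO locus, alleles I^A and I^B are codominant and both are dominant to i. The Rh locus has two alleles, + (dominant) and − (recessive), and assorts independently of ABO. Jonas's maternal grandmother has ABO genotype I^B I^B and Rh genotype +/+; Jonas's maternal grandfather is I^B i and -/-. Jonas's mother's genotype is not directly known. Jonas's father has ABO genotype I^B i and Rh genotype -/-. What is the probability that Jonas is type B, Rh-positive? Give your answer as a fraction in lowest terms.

7/16

Jonas's mother's ABO genotype from I^B I^B × I^B i: 1/2 I^B I^B, 1/2 I^B i.
Crossing each possibility with the father I^B i and summing P(type B): 1/2·1 + 1/2·3/4 = 7/8.
Similarly for Rh via the mother's Rh distribution: P(Rh+) = 1/2.
Independent loci: 7/8 × 1/2 = 7/16.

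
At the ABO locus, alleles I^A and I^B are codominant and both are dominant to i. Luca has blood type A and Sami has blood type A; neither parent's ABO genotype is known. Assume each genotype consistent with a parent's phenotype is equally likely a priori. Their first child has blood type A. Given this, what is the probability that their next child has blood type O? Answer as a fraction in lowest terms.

Possible genotypes: Luca ∈ {I^A I^A, I^A i}; Sami ∈ {I^A I^A, I^A i}.
Weight each parental genotype pair by prior × P(type-A child):
  I^A I^A × I^A I^A: posterior weight 4/15; P(next child type O) = 0.
  I^A I^A × I^A i: posterior weight 4/15; P(next child type O) = 0.
  I^A i × I^A I^A: posterior weight 4/15; P(next child type O) = 0.
  I^A i × I^A i: posterior weight 1/5; P(next child type O) = 1/4.
Weighted sum = 1/20.

1/20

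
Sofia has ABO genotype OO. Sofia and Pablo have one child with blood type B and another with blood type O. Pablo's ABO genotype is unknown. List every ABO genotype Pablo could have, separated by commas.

BO

For each candidate genotype of Pablo, check whether crossing it with OO can produce every observed child phenotype.
  AA → possible child types {A} ✗
  AB → possible child types {A, B} ✗
  AO → possible child types {O, A} ✗
  BB → possible child types {B} ✗
  BO → possible child types {O, B} ✓
  OO → possible child types {O} ✗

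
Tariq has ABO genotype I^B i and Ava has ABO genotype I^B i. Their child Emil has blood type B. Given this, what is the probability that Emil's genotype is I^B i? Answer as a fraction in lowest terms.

2/3

Cross I^B i × I^B i → 1/4 I^B I^B, 1/2 I^B i, 1/4 i i.
Type-B genotypes among offspring: I^B I^B (1/4), I^B i (1/2); total 3/4.
P(I^B i | type B) = (1/2) / (3/4) = 2/3.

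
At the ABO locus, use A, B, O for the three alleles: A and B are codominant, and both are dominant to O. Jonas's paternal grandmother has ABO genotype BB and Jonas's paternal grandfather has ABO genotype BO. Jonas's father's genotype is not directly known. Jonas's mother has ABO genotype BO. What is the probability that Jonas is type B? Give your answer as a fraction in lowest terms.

7/8

Jonas's father's ABO genotype from BB × BO: 1/2 BB, 1/2 BO.
Crossing each possibility with the mother BO and summing P(type B): 1/2·1 + 1/2·3/4 = 7/8.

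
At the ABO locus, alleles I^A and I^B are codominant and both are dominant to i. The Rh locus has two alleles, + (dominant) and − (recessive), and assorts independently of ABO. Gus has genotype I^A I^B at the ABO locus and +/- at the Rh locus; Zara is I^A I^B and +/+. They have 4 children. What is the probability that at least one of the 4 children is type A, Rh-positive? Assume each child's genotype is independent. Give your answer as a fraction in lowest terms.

ABO cross I^A I^B × I^A I^B → 1/4 A, 1/4 B, 1/2 AB.
Rh cross +/- × +/+ → 1 Rh+; so P(type A, Rh-positive) = 1/4 × 1 = 1/4 per child.
P(none) = (3/4)^4 = 81/256; P(at least one) = 1 − 81/256 = 175/256.

175/256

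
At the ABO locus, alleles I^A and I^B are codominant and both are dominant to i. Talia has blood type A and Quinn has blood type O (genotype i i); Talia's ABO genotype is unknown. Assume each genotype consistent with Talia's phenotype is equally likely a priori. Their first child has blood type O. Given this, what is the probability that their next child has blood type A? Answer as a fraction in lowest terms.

1/2

Possible genotypes: Talia ∈ {I^A I^A, I^A i}; Quinn ∈ {i i}.
Weight each parental genotype pair by prior × P(type-O child):
  I^A i × i i: posterior weight 1; P(next child type A) = 1/2.
Weighted sum = 1/2.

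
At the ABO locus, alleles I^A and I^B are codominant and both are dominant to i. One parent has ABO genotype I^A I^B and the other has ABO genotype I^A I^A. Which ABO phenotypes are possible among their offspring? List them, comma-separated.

A, AB

Gametes from I^A I^B × I^A I^A give offspring ABO genotypes I^A I^A, I^A I^B, i.e. phenotypes A, AB.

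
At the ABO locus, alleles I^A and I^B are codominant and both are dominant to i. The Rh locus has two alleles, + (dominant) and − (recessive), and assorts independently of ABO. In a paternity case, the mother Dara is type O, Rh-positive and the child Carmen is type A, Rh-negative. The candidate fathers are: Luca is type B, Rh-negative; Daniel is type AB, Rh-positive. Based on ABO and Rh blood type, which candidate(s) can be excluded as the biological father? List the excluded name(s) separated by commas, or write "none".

A candidate is excluded only if no genotype consistent with his phenotype could produce a type A, Rh-negative child with a type O, Rh-positive mother.
Luca (type B, Rh-): no genotype consistent with that phenotype can produce a type-A Rh- child with a type-O mother.

Luca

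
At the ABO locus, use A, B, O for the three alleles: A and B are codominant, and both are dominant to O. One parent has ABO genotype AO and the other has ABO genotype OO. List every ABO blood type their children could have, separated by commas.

O, A

Gametes from AO × OO give offspring ABO genotypes AO, OO, i.e. phenotypes O, A.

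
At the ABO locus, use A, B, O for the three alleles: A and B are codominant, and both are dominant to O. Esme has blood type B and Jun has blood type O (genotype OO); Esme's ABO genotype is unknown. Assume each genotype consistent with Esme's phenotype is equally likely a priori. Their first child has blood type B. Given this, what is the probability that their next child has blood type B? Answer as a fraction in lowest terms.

5/6

Possible genotypes: Esme ∈ {BB, BO}; Jun ∈ {OO}.
Weight each parental genotype pair by prior × P(type-B child):
  BB × OO: posterior weight 2/3; P(next child type B) = 1.
  BO × OO: posterior weight 1/3; P(next child type B) = 1/2.
Weighted sum = 5/6.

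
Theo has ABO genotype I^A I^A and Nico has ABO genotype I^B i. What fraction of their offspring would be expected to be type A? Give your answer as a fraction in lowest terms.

ABO cross I^A I^A × I^B i → offspring phenotypes: 1/2 A, 1/2 AB.
So P(type A) = 1/2.

1/2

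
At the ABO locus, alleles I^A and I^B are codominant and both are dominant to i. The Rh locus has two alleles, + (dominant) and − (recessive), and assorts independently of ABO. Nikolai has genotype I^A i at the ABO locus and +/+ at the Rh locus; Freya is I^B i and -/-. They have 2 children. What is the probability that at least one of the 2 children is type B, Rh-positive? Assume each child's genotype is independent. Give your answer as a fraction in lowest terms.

7/16

ABO cross I^A i × I^B i → 1/4 O, 1/4 A, 1/4 B, 1/4 AB.
Rh cross +/+ × -/- → 1 Rh+; so P(type B, Rh-positive) = 1/4 × 1 = 1/4 per child.
P(none) = (3/4)^2 = 9/16; P(at least one) = 1 − 9/16 = 7/16.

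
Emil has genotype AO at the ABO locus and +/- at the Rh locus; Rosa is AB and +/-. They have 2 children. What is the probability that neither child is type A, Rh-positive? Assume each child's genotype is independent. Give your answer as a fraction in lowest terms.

ABO cross AO × AB → 1/2 A, 1/4 B, 1/4 AB.
Rh cross +/- × +/- → 3/4 Rh+, 1/4 Rh-; so P(type A, Rh-positive) = 1/2 × 3/4 = 3/8 per child.
P(not type A, Rh-positive) = 5/8 for one child; (5/8)^2 = 25/64.

25/64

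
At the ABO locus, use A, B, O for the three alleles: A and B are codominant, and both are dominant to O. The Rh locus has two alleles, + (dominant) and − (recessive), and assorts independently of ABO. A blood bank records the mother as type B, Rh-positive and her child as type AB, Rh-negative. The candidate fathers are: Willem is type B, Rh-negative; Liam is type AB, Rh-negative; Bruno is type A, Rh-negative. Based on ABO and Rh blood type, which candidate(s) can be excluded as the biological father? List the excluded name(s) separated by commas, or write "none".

A candidate is excluded only if no genotype consistent with his phenotype could produce a type AB, Rh-negative child with a type B, Rh-positive mother.
Willem (type B, Rh-): no genotype consistent with that phenotype can produce a type-AB Rh- child with a type-B mother.

Willem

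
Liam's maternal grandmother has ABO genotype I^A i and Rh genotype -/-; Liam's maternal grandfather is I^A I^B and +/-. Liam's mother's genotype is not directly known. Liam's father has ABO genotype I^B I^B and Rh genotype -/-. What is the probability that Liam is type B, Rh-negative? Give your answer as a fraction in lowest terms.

Liam's mother's ABO genotype from I^A i × I^A I^B: 1/4 I^A I^A, 1/4 I^A I^B, 1/4 I^A i, 1/4 I^B i.
Crossing each possibility with the father I^B I^B and summing P(type B): 1/4·0 + 1/4·1/2 + 1/4·1/2 + 1/4·1 = 1/2.
Similarly for Rh via the mother's Rh distribution: P(Rh-) = 3/4.
Independent loci: 1/2 × 3/4 = 3/8.

3/8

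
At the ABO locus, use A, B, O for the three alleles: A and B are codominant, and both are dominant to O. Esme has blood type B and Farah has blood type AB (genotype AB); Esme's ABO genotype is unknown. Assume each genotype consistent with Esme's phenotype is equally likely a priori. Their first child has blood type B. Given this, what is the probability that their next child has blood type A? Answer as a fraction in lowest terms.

1/8

Possible genotypes: Esme ∈ {BB, BO}; Farah ∈ {AB}.
Weight each parental genotype pair by prior × P(type-B child):
  BB × AB: posterior weight 1/2; P(next child type A) = 0.
  BO × AB: posterior weight 1/2; P(next child type A) = 1/4.
Weighted sum = 1/8.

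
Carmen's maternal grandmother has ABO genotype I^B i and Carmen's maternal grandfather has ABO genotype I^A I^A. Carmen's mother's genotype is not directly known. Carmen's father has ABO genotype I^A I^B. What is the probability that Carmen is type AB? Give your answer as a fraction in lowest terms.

3/8

Carmen's mother's ABO genotype from I^B i × I^A I^A: 1/2 I^A I^B, 1/2 I^A i.
Crossing each possibility with the father I^A I^B and summing P(type AB): 1/2·1/2 + 1/2·1/4 = 3/8.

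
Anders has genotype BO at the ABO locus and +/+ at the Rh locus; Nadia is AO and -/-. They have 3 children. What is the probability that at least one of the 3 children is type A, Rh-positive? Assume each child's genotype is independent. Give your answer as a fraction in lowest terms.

ABO cross BO × AO → 1/4 O, 1/4 A, 1/4 B, 1/4 AB.
Rh cross +/+ × -/- → 1 Rh+; so P(type A, Rh-positive) = 1/4 × 1 = 1/4 per child.
P(none) = (3/4)^3 = 27/64; P(at least one) = 1 − 27/64 = 37/64.

37/64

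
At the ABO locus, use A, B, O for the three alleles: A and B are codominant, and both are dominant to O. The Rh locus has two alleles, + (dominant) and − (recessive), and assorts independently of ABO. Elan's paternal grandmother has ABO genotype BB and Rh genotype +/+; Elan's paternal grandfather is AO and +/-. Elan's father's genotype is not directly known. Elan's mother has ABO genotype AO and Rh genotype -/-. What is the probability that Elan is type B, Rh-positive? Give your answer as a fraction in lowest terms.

3/16

Elan's father's ABO genotype from BB × AO: 1/2 AB, 1/2 BO.
Crossing each possibility with the mother AO and summing P(type B): 1/2·1/4 + 1/2·1/4 = 1/4.
Similarly for Rh via the father's Rh distribution: P(Rh+) = 3/4.
Independent loci: 1/4 × 3/4 = 3/16.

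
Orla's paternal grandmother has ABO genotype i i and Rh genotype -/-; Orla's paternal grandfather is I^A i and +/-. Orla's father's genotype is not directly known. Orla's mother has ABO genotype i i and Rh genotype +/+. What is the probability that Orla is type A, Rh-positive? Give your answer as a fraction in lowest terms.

Orla's father's ABO genotype from i i × I^A i: 1/2 I^A i, 1/2 i i.
Crossing each possibility with the mother i i and summing P(type A): 1/2·1/2 + 1/2·0 = 1/4.
Similarly for Rh via the father's Rh distribution: P(Rh+) = 1.
Independent loci: 1/4 × 1 = 1/4.

1/4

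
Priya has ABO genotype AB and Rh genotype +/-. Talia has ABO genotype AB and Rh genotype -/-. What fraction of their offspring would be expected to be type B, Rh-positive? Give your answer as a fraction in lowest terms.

ABO cross AB × AB → offspring phenotypes: 1/4 A, 1/4 B, 1/2 AB.
Rh cross +/- × -/- → 1/2 Rh+, 1/2 Rh-.
Independent loci: P(type B, Rh-positive) = 1/4 × 1/2 = 1/8.

1/8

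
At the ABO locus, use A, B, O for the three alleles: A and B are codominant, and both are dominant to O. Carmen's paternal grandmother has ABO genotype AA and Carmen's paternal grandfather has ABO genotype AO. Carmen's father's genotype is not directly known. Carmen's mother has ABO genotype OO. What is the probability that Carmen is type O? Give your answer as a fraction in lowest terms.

Carmen's father's ABO genotype from AA × AO: 1/2 AA, 1/2 AO.
Crossing each possibility with the mother OO and summing P(type O): 1/2·0 + 1/2·1/2 = 1/4.

1/4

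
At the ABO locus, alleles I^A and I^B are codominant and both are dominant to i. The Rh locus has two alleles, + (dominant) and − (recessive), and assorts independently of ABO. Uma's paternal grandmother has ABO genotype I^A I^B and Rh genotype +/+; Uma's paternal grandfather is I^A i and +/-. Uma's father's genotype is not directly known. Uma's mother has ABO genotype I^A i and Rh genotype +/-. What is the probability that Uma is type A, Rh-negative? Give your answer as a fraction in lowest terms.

Uma's father's ABO genotype from I^A I^B × I^A i: 1/4 I^A I^A, 1/4 I^A I^B, 1/4 I^A i, 1/4 I^B i.
Crossing each possibility with the mother I^A i and summing P(type A): 1/4·1 + 1/4·1/2 + 1/4·3/4 + 1/4·1/4 = 5/8.
Similarly for Rh via the father's Rh distribution: P(Rh-) = 1/8.
Independent loci: 5/8 × 1/8 = 5/64.

5/64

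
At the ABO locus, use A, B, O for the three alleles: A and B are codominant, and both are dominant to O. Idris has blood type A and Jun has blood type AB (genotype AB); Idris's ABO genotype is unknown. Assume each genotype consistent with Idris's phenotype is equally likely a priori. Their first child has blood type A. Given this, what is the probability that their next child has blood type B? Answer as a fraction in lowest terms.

Possible genotypes: Idris ∈ {AA, AO}; Jun ∈ {AB}.
Weight each parental genotype pair by prior × P(type-A child):
  AA × AB: posterior weight 1/2; P(next child type B) = 0.
  AO × AB: posterior weight 1/2; P(next child type B) = 1/4.
Weighted sum = 1/8.

1/8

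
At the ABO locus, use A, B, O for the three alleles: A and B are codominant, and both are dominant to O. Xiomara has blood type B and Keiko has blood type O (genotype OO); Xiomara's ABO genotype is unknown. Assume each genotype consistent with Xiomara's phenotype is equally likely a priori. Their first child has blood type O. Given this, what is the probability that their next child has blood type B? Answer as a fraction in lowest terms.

Possible genotypes: Xiomara ∈ {BB, BO}; Keiko ∈ {OO}.
Weight each parental genotype pair by prior × P(type-O child):
  BO × OO: posterior weight 1; P(next child type B) = 1/2.
Weighted sum = 1/2.

1/2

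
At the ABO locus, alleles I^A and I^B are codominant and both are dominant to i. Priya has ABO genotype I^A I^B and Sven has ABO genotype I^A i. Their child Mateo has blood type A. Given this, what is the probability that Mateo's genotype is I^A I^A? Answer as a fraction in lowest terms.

1/2

Cross I^A I^B × I^A i → 1/4 I^A I^A, 1/4 I^A I^B, 1/4 I^A i, 1/4 I^B i.
Type-A genotypes among offspring: I^A I^A (1/4), I^A i (1/4); total 1/2.
P(I^A I^A | type A) = (1/4) / (1/2) = 1/2.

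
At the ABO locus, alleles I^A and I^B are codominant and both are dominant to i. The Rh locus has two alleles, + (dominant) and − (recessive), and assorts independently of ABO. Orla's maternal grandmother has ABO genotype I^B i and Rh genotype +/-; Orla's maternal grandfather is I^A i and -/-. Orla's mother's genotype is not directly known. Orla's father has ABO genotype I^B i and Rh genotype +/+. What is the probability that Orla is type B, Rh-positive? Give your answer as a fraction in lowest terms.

1/2

Orla's mother's ABO genotype from I^B i × I^A i: 1/4 I^A I^B, 1/4 I^A i, 1/4 I^B i, 1/4 i i.
Crossing each possibility with the father I^B i and summing P(type B): 1/4·1/2 + 1/4·1/4 + 1/4·3/4 + 1/4·1/2 = 1/2.
Similarly for Rh via the mother's Rh distribution: P(Rh+) = 1.
Independent loci: 1/2 × 1 = 1/2.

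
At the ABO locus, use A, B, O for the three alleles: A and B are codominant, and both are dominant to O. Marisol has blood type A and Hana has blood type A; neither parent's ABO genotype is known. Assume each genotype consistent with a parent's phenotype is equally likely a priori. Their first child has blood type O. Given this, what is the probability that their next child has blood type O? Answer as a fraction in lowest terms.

Possible genotypes: Marisol ∈ {AA, AO}; Hana ∈ {AA, AO}.
Weight each parental genotype pair by prior × P(type-O child):
  AO × AO: posterior weight 1; P(next child type O) = 1/4.
Weighted sum = 1/4.

1/4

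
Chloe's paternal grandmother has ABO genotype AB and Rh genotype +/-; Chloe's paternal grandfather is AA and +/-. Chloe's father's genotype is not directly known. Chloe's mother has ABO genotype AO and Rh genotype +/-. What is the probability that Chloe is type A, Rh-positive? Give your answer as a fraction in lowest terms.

Chloe's father's ABO genotype from AB × AA: 1/2 AA, 1/2 AB.
Crossing each possibility with the mother AO and summing P(type A): 1/2·1 + 1/2·1/2 = 3/4.
Similarly for Rh via the father's Rh distribution: P(Rh+) = 3/4.
Independent loci: 3/4 × 3/4 = 9/16.

9/16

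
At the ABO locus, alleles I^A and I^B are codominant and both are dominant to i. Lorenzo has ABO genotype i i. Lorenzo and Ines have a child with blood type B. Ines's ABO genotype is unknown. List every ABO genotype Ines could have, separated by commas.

I^A I^B, I^B I^B, I^B i

For each candidate genotype of Ines, check whether crossing it with i i can produce every observed child phenotype.
  I^A I^A → possible child types {A} ✗
  I^A I^B → possible child types {A, B} ✓
  I^A i → possible child types {O, A} ✗
  I^B I^B → possible child types {B} ✓
  I^B i → possible child types {O, B} ✓
  i i → possible child types {O} ✗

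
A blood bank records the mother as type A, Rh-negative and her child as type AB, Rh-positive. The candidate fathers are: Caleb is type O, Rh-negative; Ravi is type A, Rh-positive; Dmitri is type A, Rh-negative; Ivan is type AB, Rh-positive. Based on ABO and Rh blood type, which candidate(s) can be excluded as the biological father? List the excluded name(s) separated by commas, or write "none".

A candidate is excluded only if no genotype consistent with his phenotype could produce a type AB, Rh-positive child with a type A, Rh-negative mother.
Caleb (type O, Rh-): no genotype consistent with that phenotype can produce a type-AB Rh+ child with a type-A mother.
Ravi (type A, Rh+): no genotype consistent with that phenotype can produce a type-AB Rh+ child with a type-A mother.
Dmitri (type A, Rh-): no genotype consistent with that phenotype can produce a type-AB Rh+ child with a type-A mother.

Caleb, Ravi, Dmitri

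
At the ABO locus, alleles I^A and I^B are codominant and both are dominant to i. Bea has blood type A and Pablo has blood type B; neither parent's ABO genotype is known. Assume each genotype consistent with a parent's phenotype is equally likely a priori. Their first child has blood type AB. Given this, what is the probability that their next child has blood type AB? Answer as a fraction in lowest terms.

25/36

Possible genotypes: Bea ∈ {I^A I^A, I^A i}; Pablo ∈ {I^B I^B, I^B i}.
Weight each parental genotype pair by prior × P(type-AB child):
  I^A I^A × I^B I^B: posterior weight 4/9; P(next child type AB) = 1.
  I^A I^A × I^B i: posterior weight 2/9; P(next child type AB) = 1/2.
  I^A i × I^B I^B: posterior weight 2/9; P(next child type AB) = 1/2.
  I^A i × I^B i: posterior weight 1/9; P(next child type AB) = 1/4.
Weighted sum = 25/36.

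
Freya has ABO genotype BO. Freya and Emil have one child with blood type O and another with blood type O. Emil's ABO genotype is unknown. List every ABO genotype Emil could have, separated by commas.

AO, BO, OO

For each candidate genotype of Emil, check whether crossing it with BO can produce every observed child phenotype.
  AA → possible child types {A, AB} ✗
  AB → possible child types {A, B, AB} ✗
  AO → possible child types {O, A, B, AB} ✓
  BB → possible child types {B} ✗
  BO → possible child types {O, B} ✓
  OO → possible child types {O, B} ✓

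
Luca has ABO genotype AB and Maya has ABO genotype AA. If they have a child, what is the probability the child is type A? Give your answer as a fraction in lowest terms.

ABO cross AB × AA → offspring phenotypes: 1/2 A, 1/2 AB.
So P(type A) = 1/2.

1/2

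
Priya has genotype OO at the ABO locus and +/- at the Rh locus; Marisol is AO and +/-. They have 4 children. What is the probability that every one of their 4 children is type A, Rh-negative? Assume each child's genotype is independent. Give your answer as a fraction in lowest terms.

1/4096

ABO cross OO × AO → 1/2 O, 1/2 A.
Rh cross +/- × +/- → 3/4 Rh+, 1/4 Rh-; so P(type A, Rh-negative) = 1/2 × 1/4 = 1/8 per child.
All 4 independent: (1/8)^4 = 1/4096.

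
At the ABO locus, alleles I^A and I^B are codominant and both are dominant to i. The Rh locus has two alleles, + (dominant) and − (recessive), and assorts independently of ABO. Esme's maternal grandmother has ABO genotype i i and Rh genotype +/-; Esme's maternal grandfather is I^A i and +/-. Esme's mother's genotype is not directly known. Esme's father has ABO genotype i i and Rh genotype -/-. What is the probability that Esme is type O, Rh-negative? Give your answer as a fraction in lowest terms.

Esme's mother's ABO genotype from i i × I^A i: 1/2 I^A i, 1/2 i i.
Crossing each possibility with the father i i and summing P(type O): 1/2·1/2 + 1/2·1 = 3/4.
Similarly for Rh via the mother's Rh distribution: P(Rh-) = 1/2.
Independent loci: 3/4 × 1/2 = 3/8.

3/8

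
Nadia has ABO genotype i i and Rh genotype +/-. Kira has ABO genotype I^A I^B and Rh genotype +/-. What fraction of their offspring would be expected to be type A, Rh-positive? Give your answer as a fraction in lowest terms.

3/8

ABO cross i i × I^A I^B → offspring phenotypes: 1/2 A, 1/2 B.
Rh cross +/- × +/- → 3/4 Rh+, 1/4 Rh-.
Independent loci: P(type A, Rh-positive) = 1/2 × 3/4 = 3/8.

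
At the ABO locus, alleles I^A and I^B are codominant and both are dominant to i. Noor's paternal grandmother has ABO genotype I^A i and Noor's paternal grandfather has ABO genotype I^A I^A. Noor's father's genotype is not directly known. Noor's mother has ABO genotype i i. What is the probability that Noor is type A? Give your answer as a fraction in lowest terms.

Noor's father's ABO genotype from I^A i × I^A I^A: 1/2 I^A I^A, 1/2 I^A i.
Crossing each possibility with the mother i i and summing P(type A): 1/2·1 + 1/2·1/2 = 3/4.

3/4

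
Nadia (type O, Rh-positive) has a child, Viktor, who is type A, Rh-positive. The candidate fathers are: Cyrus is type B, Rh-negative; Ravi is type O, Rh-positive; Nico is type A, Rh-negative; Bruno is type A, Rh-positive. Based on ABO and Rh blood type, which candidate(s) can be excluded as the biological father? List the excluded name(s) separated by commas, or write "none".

A candidate is excluded only if no genotype consistent with his phenotype could produce a type A, Rh-positive child with a type O, Rh-positive mother.
Cyrus (type B, Rh-): no genotype consistent with that phenotype can produce a type-A Rh+ child with a type-O mother.
Ravi (type O, Rh+): no genotype consistent with that phenotype can produce a type-A Rh+ child with a type-O mother.

Cyrus, Ravi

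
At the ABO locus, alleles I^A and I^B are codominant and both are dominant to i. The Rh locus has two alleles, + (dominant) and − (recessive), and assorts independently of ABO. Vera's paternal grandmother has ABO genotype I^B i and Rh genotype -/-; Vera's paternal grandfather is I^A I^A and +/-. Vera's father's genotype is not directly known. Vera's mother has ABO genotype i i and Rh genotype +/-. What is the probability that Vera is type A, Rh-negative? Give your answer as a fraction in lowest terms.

Vera's father's ABO genotype from I^B i × I^A I^A: 1/2 I^A I^B, 1/2 I^A i.
Crossing each possibility with the mother i i and summing P(type A): 1/2·1/2 + 1/2·1/2 = 1/2.
Similarly for Rh via the father's Rh distribution: P(Rh-) = 3/8.
Independent loci: 1/2 × 3/8 = 3/16.

3/16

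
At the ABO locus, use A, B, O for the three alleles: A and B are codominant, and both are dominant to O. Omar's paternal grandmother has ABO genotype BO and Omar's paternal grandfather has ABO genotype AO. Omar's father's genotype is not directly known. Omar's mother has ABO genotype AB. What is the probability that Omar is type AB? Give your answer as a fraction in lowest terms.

1/4

Omar's father's ABO genotype from BO × AO: 1/4 AB, 1/4 AO, 1/4 BO, 1/4 OO.
Crossing each possibility with the mother AB and summing P(type AB): 1/4·1/2 + 1/4·1/4 + 1/4·1/4 + 1/4·0 = 1/4.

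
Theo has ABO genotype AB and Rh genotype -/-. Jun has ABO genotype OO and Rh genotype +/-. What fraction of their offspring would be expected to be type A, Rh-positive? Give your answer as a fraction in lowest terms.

1/4

ABO cross AB × OO → offspring phenotypes: 1/2 A, 1/2 B.
Rh cross -/- × +/- → 1/2 Rh+, 1/2 Rh-.
Independent loci: P(type A, Rh-positive) = 1/2 × 1/2 = 1/4.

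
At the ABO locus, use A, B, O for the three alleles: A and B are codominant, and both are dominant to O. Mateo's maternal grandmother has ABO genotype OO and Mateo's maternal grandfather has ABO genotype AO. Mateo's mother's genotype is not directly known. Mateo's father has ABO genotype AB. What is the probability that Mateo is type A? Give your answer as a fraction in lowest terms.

1/2

Mateo's mother's ABO genotype from OO × AO: 1/2 AO, 1/2 OO.
Crossing each possibility with the father AB and summing P(type A): 1/2·1/2 + 1/2·1/2 = 1/2.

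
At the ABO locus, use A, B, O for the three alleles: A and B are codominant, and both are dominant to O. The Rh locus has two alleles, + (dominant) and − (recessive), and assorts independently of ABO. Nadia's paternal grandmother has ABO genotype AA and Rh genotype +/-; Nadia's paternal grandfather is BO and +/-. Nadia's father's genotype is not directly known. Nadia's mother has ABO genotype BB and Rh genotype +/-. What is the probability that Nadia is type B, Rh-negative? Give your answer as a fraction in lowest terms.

1/8

Nadia's father's ABO genotype from AA × BO: 1/2 AB, 1/2 AO.
Crossing each possibility with the mother BB and summing P(type B): 1/2·1/2 + 1/2·1/2 = 1/2.
Similarly for Rh via the father's Rh distribution: P(Rh-) = 1/4.
Independent loci: 1/2 × 1/4 = 1/8.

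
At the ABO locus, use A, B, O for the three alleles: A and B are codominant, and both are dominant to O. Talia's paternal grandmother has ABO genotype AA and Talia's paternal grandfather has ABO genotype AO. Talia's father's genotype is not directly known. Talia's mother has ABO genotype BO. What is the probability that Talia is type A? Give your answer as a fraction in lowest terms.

Talia's father's ABO genotype from AA × AO: 1/2 AA, 1/2 AO.
Crossing each possibility with the mother BO and summing P(type A): 1/2·1/2 + 1/2·1/4 = 3/8.

3/8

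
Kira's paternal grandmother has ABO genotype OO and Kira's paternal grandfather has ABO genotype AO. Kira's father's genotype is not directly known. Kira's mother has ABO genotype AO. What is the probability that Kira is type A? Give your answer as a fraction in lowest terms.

Kira's father's ABO genotype from OO × AO: 1/2 AO, 1/2 OO.
Crossing each possibility with the mother AO and summing P(type A): 1/2·3/4 + 1/2·1/2 = 5/8.

5/8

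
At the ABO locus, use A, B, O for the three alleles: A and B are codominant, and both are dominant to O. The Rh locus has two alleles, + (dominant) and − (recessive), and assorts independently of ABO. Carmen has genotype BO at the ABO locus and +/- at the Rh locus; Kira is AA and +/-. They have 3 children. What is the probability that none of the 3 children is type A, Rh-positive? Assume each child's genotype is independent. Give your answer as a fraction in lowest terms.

125/512

ABO cross BO × AA → 1/2 A, 1/2 AB.
Rh cross +/- × +/- → 3/4 Rh+, 1/4 Rh-; so P(type A, Rh-positive) = 1/2 × 3/4 = 3/8 per child.
P(not type A, Rh-positive) = 5/8 for one child; (5/8)^3 = 125/512.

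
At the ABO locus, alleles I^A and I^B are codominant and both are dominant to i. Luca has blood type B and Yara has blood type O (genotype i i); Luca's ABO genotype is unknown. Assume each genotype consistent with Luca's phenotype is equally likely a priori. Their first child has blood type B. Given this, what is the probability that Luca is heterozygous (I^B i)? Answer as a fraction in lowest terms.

1/3

Possible genotypes: Luca ∈ {I^B I^B, I^B i}; Yara ∈ {i i}.
Weight each parental genotype pair by prior × P(type-B child):
  I^B I^B × i i: posterior weight 2/3.
  I^B i × i i: posterior weight 1/3.
Sum the posterior weight over pairs where Luca is I^B i: 1/3.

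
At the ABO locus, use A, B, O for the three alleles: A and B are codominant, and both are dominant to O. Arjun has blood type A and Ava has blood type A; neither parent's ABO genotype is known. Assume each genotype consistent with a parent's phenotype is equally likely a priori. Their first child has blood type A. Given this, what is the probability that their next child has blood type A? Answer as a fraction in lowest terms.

Possible genotypes: Arjun ∈ {AA, AO}; Ava ∈ {AA, AO}.
Weight each parental genotype pair by prior × P(type-A child):
  AA × AA: posterior weight 4/15; P(next child type A) = 1.
  AA × AO: posterior weight 4/15; P(next child type A) = 1.
  AO × AA: posterior weight 4/15; P(next child type A) = 1.
  AO × AO: posterior weight 1/5; P(next child type A) = 3/4.
Weighted sum = 19/20.

19/20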